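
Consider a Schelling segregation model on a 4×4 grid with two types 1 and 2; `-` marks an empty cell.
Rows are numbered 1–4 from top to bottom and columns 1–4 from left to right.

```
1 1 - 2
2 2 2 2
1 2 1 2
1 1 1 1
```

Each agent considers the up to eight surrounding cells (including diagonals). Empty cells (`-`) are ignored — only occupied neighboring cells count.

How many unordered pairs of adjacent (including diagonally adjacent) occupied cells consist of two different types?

Scan each occupied cell's neighbors to the right and below (and the two forward diagonals) so each pair is counted once.
Row 1: 1(1,1)–1(1,2)= 1(1,1)–2(2,1)≠ 1(1,1)–2(2,2)≠ 1(1,2)–2(2,2)≠ 1(1,2)–2(2,3)≠ 1(1,2)–2(2,1)≠ 2(1,4)–2(2,4)= 2(1,4)–2(2,3)=  → 5/8 unlike.
Row 2: 2(2,1)–2(2,2)= 2(2,1)–1(3,1)≠ 2(2,1)–2(3,2)= 2(2,2)–2(2,3)= 2(2,2)–2(3,2)= 2(2,2)–1(3,3)≠ 2(2,2)–1(3,1)≠ 2(2,3)–2(2,4)= 2(2,3)–1(3,3)≠ 2(2,3)–2(3,4)= 2(2,3)–2(3,2)= 2(2,4)–2(3,4)= 2(2,4)–1(3,3)≠  → 5/13 unlike.
Row 3: 1(3,1)–2(3,2)≠ 1(3,1)–1(4,1)= 1(3,1)–1(4,2)= 2(3,2)–1(3,3)≠ 2(3,2)–1(4,2)≠ 2(3,2)–1(4,3)≠ 2(3,2)–1(4,1)≠ 1(3,3)–2(3,4)≠ 1(3,3)–1(4,3)= 1(3,3)–1(4,4)= 1(3,3)–1(4,2)= 2(3,4)–1(4,4)≠ 2(3,4)–1(4,3)≠  → 8/13 unlike.
Row 4: 1(4,1)–1(4,2)= 1(4,2)–1(4,3)= 1(4,3)–1(4,4)=  → 0/3 unlike.
Total adjacent occupied pairs: 37; unlike-type pairs: 18.

18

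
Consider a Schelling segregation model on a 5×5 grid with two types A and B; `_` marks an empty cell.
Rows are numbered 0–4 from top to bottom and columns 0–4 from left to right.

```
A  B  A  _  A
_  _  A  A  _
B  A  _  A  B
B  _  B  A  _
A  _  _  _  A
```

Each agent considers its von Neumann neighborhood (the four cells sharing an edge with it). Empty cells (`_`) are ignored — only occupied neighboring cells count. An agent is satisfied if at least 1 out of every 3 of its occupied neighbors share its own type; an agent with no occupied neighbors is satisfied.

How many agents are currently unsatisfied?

(0,0)A 0/1 unhappy
(0,1)B 0/2 unhappy
(0,2)A 1/2 ok
(0,4)A 0/0 ok
(1,2)A 2/2 ok
(1,3)A 2/2 ok
(2,0)B 1/2 ok
(2,1)A 0/1 unhappy
(2,3)A 2/3 ok
(2,4)B 0/1 unhappy
(3,0)B 1/2 ok
(3,2)B 0/1 unhappy
(3,3)A 1/2 ok
(4,0)A 0/1 unhappy
(4,4)A 0/0 ok
Unsatisfied: (0,0), (0,1), (2,1), (2,4), (3,2), (4,0) — 6 in total.

6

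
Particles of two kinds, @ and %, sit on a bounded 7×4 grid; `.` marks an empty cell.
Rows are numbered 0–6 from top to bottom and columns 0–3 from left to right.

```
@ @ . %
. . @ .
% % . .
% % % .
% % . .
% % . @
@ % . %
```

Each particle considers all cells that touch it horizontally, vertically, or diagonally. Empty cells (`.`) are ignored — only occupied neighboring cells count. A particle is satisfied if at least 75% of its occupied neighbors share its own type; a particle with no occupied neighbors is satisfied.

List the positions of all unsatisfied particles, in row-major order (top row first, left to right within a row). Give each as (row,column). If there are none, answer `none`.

(0,0)@ 1/1 satisfied
(0,1)@ 2/2 satisfied
(0,3)% 0/1 not
(1,2)@ 1/3 not
(2,0)% 3/3 satisfied
(2,1)% 4/5 satisfied
(3,0)% 5/5 satisfied
(3,1)% 6/6 satisfied
(3,2)% 3/3 satisfied
(4,0)% 5/5 satisfied
(4,1)% 6/6 satisfied
(5,0)% 4/5 satisfied
(5,1)% 4/5 satisfied
(5,3)@ 0/1 not
(6,0)@ 0/3 not
(6,1)% 2/3 not
(6,3)% 0/1 not

(0,3), (1,2), (5,3), (6,0), (6,1), (6,3)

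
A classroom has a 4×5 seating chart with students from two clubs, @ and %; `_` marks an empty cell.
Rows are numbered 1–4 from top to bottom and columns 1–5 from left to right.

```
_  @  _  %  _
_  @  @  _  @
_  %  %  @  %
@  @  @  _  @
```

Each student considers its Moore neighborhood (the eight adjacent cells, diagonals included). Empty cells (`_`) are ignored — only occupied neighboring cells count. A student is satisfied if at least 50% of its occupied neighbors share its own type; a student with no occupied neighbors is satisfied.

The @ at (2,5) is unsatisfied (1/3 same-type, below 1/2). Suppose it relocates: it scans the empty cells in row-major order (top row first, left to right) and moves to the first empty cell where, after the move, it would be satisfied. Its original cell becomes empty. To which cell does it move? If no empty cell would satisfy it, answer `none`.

(1,1)

Vacating (2,5). Empty cells in order:
  (1,1): 2/2 same-type → satisfied — stop here.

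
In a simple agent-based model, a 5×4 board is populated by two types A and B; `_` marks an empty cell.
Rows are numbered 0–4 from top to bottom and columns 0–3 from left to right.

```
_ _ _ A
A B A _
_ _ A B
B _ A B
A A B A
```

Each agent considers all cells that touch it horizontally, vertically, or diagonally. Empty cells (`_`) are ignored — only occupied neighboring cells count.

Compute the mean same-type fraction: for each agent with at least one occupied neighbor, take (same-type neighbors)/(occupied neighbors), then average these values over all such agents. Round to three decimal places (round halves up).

0.356

Row 0: (0,3)A 1/1
Row 1: (1,0)A 0/1 · (1,1)B 0/3 · (1,2)A 2/4
Row 2: (2,2)A 2/5 · (2,3)B 1/4
Row 3: (3,0)B 0/2 · (3,2)A 3/6 · (3,3)B 2/5
Row 4: (4,0)A 1/2 · (4,1)A 2/4 · (4,2)B 1/4 · (4,3)A 1/3
Sum over 13 agents: 1/1 + 0/1 + 0/3 + 2/4 + 2/5 + 1/4 + 0/2 + 3/6 + 2/5 + 1/2 + 2/4 + 1/4 + 1/3 = 139/30; mean = 139/30 ÷ 13 = 139/390 = 0.356410… → 0.356.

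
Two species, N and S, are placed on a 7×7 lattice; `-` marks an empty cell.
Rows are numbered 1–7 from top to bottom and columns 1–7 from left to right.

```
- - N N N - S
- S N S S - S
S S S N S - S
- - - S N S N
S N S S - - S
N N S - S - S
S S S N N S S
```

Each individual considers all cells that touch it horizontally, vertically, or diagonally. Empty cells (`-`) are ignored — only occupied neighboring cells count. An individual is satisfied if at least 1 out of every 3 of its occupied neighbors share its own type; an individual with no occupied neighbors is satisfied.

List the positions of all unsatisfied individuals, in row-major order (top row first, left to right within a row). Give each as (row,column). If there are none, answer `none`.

(3,4), (4,5), (4,7), (5,1), (6,2), (7,4)

Row 1: (1,3)N 2/4 ok · (1,4)N 3/5 ok · (1,5)N 1/3 ok · (1,7)S 1/1 ok
Row 2: (2,2)S 3/5 ok · (2,3)N 3/7 ok · (2,4)S 3/8 ok · (2,5)S 2/5 ok · (2,7)S 2/2 ok
Row 3: (3,1)S 2/2 ok · (3,2)S 3/4 ok · (3,3)S 4/6 ok · (3,4)N 2/7 unhappy · (3,5)S 4/6 ok · (3,7)S 2/3 ok
Row 4: (4,4)S 4/6 ok · (4,5)N 1/5 unhappy · (4,6)S 3/5 ok · (4,7)N 0/3 unhappy
Row 5: (5,1)S 0/3 unhappy · (5,2)N 2/5 ok · (5,3)S 3/5 ok · (5,4)S 4/5 ok · (5,7)S 2/3 ok
Row 6: (6,1)N 2/5 ok · (6,2)N 2/8 unhappy · (6,3)S 4/7 ok · (6,5)S 2/4 ok · (6,7)S 3/3 ok
Row 7: (7,1)S 1/3 ok · (7,2)S 3/5 ok · (7,3)S 2/4 ok · (7,4)N 1/4 unhappy · (7,5)N 1/3 ok · (7,6)S 3/4 ok · (7,7)S 2/2 ok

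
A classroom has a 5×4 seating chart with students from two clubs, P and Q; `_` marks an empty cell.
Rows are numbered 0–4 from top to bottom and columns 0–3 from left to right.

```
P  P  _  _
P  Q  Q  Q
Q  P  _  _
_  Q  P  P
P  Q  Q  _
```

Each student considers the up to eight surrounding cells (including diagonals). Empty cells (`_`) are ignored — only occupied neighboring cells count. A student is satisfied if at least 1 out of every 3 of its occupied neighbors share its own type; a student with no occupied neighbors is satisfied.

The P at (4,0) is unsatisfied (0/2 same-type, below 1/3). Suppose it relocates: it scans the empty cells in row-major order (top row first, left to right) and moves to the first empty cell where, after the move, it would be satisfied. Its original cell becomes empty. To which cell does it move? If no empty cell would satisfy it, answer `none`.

(2,2)

Vacating (4,0). Empty cells in order:
  (0,2): 1/4 same-type → still unsatisfied.
  (0,3): 0/2 same-type → still unsatisfied.
  (2,2): 3/7 same-type → satisfied — stop here.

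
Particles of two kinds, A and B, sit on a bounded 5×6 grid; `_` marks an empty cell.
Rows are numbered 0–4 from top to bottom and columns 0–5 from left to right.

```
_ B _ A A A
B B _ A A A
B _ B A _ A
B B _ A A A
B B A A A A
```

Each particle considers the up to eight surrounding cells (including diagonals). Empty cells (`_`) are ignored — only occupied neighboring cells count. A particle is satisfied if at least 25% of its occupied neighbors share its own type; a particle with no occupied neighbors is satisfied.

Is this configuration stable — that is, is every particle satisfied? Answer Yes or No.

(0,1)B 2/2 ✓
(0,3)A 3/3 ✓
(0,4)A 5/5 ✓
(0,5)A 3/3 ✓
(1,0)B 3/3 ✓
(1,1)B 4/4 ✓
(1,3)A 4/5 ✓
(1,4)A 7/7 ✓
(1,5)A 4/4 ✓
(2,0)B 4/4 ✓
(2,2)B 2/5 ✓
(2,3)A 4/5 ✓
(2,5)A 4/4 ✓
(3,0)B 4/4 ✓
(3,1)B 5/6 ✓
(3,3)A 5/6 ✓
(3,4)A 7/7 ✓
(3,5)A 4/4 ✓
(4,0)B 3/3 ✓
(4,1)B 3/4 ✓
(4,2)A 2/4 ✓
(4,3)A 4/4 ✓
(4,4)A 5/5 ✓
(4,5)A 3/3 ✓
All meet the threshold, so the configuration is stable.

Yes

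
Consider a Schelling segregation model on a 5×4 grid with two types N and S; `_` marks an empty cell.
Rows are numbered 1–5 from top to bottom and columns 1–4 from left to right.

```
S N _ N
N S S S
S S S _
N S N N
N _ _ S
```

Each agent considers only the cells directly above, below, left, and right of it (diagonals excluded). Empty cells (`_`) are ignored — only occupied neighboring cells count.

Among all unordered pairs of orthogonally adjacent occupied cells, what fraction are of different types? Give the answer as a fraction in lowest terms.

Scan each occupied cell's neighbors to the right and below so each pair is counted once.
From row 1: 4 unlike of 4 pairs (running 4/4).
From row 2: 2 unlike of 6 pairs (running 6/10).
From row 3: 2 unlike of 5 pairs (running 8/15).
From row 4: 3 unlike of 5 pairs (running 11/20).
Total adjacent occupied pairs: 20; unlike-type pairs: 11.
11/20 is already in lowest terms.

11/20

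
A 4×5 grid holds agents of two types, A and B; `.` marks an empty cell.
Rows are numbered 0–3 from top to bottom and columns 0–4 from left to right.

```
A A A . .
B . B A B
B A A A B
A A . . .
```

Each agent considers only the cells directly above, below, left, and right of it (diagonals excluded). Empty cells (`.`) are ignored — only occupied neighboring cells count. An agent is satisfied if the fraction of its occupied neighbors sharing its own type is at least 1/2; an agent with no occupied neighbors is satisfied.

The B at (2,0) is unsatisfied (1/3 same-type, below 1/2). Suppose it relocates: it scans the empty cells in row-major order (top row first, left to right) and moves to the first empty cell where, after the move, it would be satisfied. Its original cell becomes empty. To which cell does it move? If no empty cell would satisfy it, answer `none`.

Vacating (2,0). Empty cells in order:
  (0,3): 0/2 same-type → still unsatisfied.
  (0,4): 1/1 same-type → satisfied — stop here.

(0,4)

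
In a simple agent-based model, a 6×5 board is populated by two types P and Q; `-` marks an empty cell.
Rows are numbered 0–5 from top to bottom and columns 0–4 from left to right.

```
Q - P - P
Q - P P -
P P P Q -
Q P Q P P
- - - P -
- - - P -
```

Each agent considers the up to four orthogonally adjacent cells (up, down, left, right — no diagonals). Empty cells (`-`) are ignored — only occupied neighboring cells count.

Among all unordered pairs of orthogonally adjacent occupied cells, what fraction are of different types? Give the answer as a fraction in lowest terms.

Scan each occupied cell's neighbors to the right and below so each pair is counted once.
From row 0: 0 unlike of 2 pairs (running 0/2).
From row 1: 2 unlike of 4 pairs (running 2/6).
From row 2: 4 unlike of 7 pairs (running 6/13).
From row 3: 3 unlike of 5 pairs (running 9/18).
From row 4: 0 unlike of 1 pairs (running 9/19).
Total adjacent occupied pairs: 19; unlike-type pairs: 9.
9/19 is already in lowest terms.

9/19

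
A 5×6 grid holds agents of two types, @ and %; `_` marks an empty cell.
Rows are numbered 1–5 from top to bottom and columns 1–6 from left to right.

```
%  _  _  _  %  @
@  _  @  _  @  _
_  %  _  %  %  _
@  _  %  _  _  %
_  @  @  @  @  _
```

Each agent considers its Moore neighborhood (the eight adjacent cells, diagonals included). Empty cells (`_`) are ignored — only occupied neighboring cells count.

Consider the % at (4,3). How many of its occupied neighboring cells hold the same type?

Occupied neighbors of (4,3): (3,2)=%, (3,4)=%, (5,2)=@, (5,3)=@, (5,4)=@.
Same type (%): 2 of 5.

2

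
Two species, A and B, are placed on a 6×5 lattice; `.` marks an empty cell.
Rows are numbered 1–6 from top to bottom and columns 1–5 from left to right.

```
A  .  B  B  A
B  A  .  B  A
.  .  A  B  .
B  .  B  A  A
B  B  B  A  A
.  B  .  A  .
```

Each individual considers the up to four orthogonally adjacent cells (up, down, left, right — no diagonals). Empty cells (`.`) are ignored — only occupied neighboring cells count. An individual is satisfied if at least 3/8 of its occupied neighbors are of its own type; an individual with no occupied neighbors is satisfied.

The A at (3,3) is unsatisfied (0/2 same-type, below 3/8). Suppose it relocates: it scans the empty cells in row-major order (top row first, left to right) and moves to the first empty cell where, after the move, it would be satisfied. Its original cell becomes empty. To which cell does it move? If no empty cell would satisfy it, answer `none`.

Vacating (3,3). Empty cells in order:
  (1,2): 2/3 same-type → satisfied — stop here.

(1,2)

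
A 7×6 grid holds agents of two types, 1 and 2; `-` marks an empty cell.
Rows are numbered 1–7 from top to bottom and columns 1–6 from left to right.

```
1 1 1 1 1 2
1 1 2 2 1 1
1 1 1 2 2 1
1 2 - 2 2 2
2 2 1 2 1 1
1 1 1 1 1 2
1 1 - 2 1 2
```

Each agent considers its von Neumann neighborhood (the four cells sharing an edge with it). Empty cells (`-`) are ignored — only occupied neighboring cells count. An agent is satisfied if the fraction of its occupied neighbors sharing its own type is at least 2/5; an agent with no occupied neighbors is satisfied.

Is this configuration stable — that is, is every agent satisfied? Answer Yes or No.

No

Row 1: (1,1)1 2/2 satisfied · (1,2)1 3/3 satisfied · (1,3)1 2/3 satisfied · (1,4)1 2/3 satisfied · (1,5)1 2/3 satisfied · (1,6)2 0/2 not
Row 2: (2,1)1 3/3 satisfied · (2,2)1 3/4 satisfied · (2,3)2 1/4 not · (2,4)2 2/4 satisfied · (2,5)1 2/4 satisfied · (2,6)1 2/3 satisfied
Row 3: (3,1)1 3/3 satisfied · (3,2)1 3/4 satisfied · (3,3)1 1/3 not · (3,4)2 3/4 satisfied · (3,5)2 2/4 satisfied · (3,6)1 1/3 not
Row 4: (4,1)1 1/3 not · (4,2)2 1/3 not · (4,4)2 3/3 satisfied · (4,5)2 3/4 satisfied · (4,6)2 1/3 not
Row 5: (5,1)2 1/3 not · (5,2)2 2/4 satisfied · (5,3)1 1/3 not · (5,4)2 1/4 not · (5,5)1 2/4 satisfied · (5,6)1 1/3 not
Row 6: (6,1)1 2/3 satisfied · (6,2)1 3/4 satisfied · (6,3)1 3/3 satisfied · (6,4)1 2/4 satisfied · (6,5)1 3/4 satisfied · (6,6)2 1/3 not
Row 7: (7,1)1 2/2 satisfied · (7,2)1 2/2 satisfied · (7,4)2 0/2 not · (7,5)1 1/3 not · (7,6)2 1/2 satisfied
For instance (1,6) has only 0/2 same-type neighbors, below 2/5.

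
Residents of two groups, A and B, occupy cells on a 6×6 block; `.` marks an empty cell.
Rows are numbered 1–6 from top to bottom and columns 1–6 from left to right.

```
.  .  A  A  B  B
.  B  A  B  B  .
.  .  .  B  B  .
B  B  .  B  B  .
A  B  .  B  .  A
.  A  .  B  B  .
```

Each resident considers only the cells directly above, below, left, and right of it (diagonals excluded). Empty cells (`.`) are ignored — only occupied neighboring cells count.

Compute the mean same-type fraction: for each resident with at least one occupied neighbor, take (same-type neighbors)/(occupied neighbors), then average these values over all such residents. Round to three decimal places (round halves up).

0.683

Row 1: (1,3)A 2/2 · (1,4)A 1/3 · (1,5)B 2/3 · (1,6)B 1/1
Row 2: (2,2)B 0/1 · (2,3)A 1/3 · (2,4)B 2/4 · (2,5)B 3/3
Row 3: (3,4)B 3/3 · (3,5)B 3/3
Row 4: (4,1)B 1/2 · (4,2)B 2/2 · (4,4)B 3/3 · (4,5)B 2/2
Row 5: (5,1)A 0/2 · (5,2)B 1/3 · (5,4)B 2/2 · (5,6)A — no occupied neighbors
Row 6: (6,2)A 0/1 · (6,4)B 2/2 · (6,5)B 1/1
Sum over 20 residents: 2/2 + 1/3 + 2/3 + 1/1 + 0/1 + 1/3 + 2/4 + 3/3 + 3/3 + 3/3 + 1/2 + 2/2 + 3/3 + 2/2 + 0/2 + 1/3 + 2/2 + 0/1 + 2/2 + 1/1 = 41/3; mean = 41/3 ÷ 20 = 41/60 = 0.683333… → 0.683.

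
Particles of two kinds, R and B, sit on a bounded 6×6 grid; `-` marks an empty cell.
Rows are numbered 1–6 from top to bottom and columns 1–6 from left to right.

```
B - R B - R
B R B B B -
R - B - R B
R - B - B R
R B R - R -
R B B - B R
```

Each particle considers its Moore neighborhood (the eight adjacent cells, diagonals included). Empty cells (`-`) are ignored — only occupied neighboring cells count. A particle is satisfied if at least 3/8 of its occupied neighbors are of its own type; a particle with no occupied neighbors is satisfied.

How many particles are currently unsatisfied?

(1,1)B 1/2 ok
(1,3)R 1/4 unhappy
(1,4)B 3/4 ok
(1,6)R 0/1 unhappy
(2,1)B 1/3 unhappy
(2,2)R 2/6 unhappy
(2,3)B 3/5 ok
(2,4)B 4/6 ok
(2,5)B 3/5 ok
(3,1)R 2/3 ok
(3,3)B 3/4 ok
(3,5)R 1/5 unhappy
(3,6)B 2/4 ok
(4,1)R 2/3 ok
(4,3)B 2/3 ok
(4,5)B 1/4 unhappy
(4,6)R 2/4 ok
(5,1)R 2/4 ok
(5,2)B 3/7 ok
(5,3)R 0/4 unhappy
(5,5)R 2/4 ok
(6,1)R 1/3 unhappy
(6,2)B 2/5 ok
(6,3)B 2/3 ok
(6,5)B 0/2 unhappy
(6,6)R 1/2 ok
Unsatisfied: (1,3), (1,6), (2,1), (2,2), (3,5), (4,5), (5,3), (6,1), (6,5) — 9 in total.

9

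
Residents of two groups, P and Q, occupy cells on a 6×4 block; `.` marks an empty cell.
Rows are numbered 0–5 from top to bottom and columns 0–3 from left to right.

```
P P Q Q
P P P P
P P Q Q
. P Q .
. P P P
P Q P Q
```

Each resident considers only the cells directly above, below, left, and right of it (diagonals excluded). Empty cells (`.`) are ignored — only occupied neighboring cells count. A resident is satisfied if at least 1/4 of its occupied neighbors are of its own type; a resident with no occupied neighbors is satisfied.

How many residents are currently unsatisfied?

3

(0,0)P 2/2 ok
(0,1)P 2/3 ok
(0,2)Q 1/3 ok
(0,3)Q 1/2 ok
(1,0)P 3/3 ok
(1,1)P 4/4 ok
(1,2)P 2/4 ok
(1,3)P 1/3 ok
(2,0)P 2/2 ok
(2,1)P 3/4 ok
(2,2)Q 2/4 ok
(2,3)Q 1/2 ok
(3,1)P 2/3 ok
(3,2)Q 1/3 ok
(4,1)P 2/3 ok
(4,2)P 3/4 ok
(4,3)P 1/2 ok
(5,0)P 0/1 unhappy
(5,1)Q 0/3 unhappy
(5,2)P 1/3 ok
(5,3)Q 0/2 unhappy
Unsatisfied: (5,0), (5,1), (5,3) — 3 in total.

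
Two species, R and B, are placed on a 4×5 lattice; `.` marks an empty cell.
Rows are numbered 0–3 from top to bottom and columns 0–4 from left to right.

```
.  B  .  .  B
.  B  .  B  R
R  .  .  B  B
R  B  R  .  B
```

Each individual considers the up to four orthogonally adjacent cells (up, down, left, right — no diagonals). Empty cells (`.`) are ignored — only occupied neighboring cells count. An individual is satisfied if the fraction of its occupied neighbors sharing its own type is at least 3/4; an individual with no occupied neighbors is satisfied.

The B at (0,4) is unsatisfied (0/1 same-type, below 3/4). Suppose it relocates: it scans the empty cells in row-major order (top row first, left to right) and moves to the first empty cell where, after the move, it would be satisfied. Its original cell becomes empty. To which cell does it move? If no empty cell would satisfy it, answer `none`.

(0,0)

Vacating (0,4). Empty cells in order:
  (0,0): 1/1 same-type → satisfied — stop here.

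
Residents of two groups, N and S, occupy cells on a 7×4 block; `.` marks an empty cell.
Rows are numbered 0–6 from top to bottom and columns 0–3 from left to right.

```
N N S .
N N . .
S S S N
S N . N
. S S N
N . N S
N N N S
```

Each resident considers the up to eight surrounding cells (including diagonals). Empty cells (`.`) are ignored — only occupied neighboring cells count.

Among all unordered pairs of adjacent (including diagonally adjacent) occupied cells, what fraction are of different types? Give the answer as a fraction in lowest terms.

25/48

Scan each occupied cell's neighbors to the right and below (and the two forward diagonals) so each pair is counted once.
Row 0: N(0,0)–N(0,1)= N(0,0)–N(1,0)= N(0,0)–N(1,1)= N(0,1)–S(0,2)≠ N(0,1)–N(1,1)= N(0,1)–N(1,0)= S(0,2)–N(1,1)≠  → 2/7 unlike.
Row 1: N(1,0)–N(1,1)= N(1,0)–S(2,0)≠ N(1,0)–S(2,1)≠ N(1,1)–S(2,1)≠ N(1,1)–S(2,2)≠ N(1,1)–S(2,0)≠  → 5/6 unlike.
Row 2: S(2,0)–S(2,1)= S(2,0)–S(3,0)= S(2,0)–N(3,1)≠ S(2,1)–S(2,2)= S(2,1)–N(3,1)≠ S(2,1)–S(3,0)= S(2,2)–N(2,3)≠ S(2,2)–N(3,3)≠ S(2,2)–N(3,1)≠ N(2,3)–N(3,3)=  → 5/10 unlike.
Row 3: S(3,0)–N(3,1)≠ S(3,0)–S(4,1)= N(3,1)–S(4,1)≠ N(3,1)–S(4,2)≠ N(3,3)–N(4,3)= N(3,3)–S(4,2)≠  → 4/6 unlike.
Row 4: S(4,1)–S(4,2)= S(4,1)–N(5,2)≠ S(4,1)–N(5,0)≠ S(4,2)–N(4,3)≠ S(4,2)–N(5,2)≠ S(4,2)–S(5,3)= N(4,3)–S(5,3)≠ N(4,3)–N(5,2)=  → 5/8 unlike.
Row 5: N(5,0)–N(6,0)= N(5,0)–N(6,1)= N(5,2)–S(5,3)≠ N(5,2)–N(6,2)= N(5,2)–S(6,3)≠ N(5,2)–N(6,1)= S(5,3)–S(6,3)= S(5,3)–N(6,2)≠  → 3/8 unlike.
Row 6: N(6,0)–N(6,1)= N(6,1)–N(6,2)= N(6,2)–S(6,3)≠  → 1/3 unlike.
Total adjacent occupied pairs: 48; unlike-type pairs: 25.
25/48 is already in lowest terms.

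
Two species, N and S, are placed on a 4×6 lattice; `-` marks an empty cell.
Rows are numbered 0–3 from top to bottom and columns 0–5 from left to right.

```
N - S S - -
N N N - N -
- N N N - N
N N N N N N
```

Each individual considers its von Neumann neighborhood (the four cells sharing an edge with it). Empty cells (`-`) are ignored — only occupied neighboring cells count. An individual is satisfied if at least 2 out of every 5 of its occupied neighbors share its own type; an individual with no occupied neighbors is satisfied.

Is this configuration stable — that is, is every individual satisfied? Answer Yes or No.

Yes

Row 0: (0,0)N 1/1 ✓ · (0,2)S 1/2 ✓ · (0,3)S 1/1 ✓
Row 1: (1,0)N 2/2 ✓ · (1,1)N 3/3 ✓ · (1,2)N 2/3 ✓ · (1,4)N 0/0 ✓
Row 2: (2,1)N 3/3 ✓ · (2,2)N 4/4 ✓ · (2,3)N 2/2 ✓ · (2,5)N 1/1 ✓
Row 3: (3,0)N 1/1 ✓ · (3,1)N 3/3 ✓ · (3,2)N 3/3 ✓ · (3,3)N 3/3 ✓ · (3,4)N 2/2 ✓ · (3,5)N 2/2 ✓
All meet the threshold, so the configuration is stable.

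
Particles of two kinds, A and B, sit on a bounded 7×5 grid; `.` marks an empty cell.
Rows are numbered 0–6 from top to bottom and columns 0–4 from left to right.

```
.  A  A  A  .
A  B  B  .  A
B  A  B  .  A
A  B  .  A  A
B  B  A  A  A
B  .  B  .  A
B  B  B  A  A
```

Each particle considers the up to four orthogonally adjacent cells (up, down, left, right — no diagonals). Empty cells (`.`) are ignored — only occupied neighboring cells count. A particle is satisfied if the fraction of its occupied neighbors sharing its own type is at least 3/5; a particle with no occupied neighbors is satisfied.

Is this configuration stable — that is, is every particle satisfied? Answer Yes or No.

(0,1)A 1/2 ✗
(0,2)A 2/3 ✓
(0,3)A 1/1 ✓
(1,0)A 0/2 ✗
(1,1)B 1/4 ✗
(1,2)B 2/3 ✓
(1,4)A 1/1 ✓
(2,0)B 0/3 ✗
(2,1)A 0/4 ✗
(2,2)B 1/2 ✗
(2,4)A 2/2 ✓
(3,0)A 0/3 ✗
(3,1)B 1/3 ✗
(3,3)A 2/2 ✓
(3,4)A 3/3 ✓
(4,0)B 2/3 ✓
(4,1)B 2/3 ✓
(4,2)A 1/3 ✗
(4,3)A 3/3 ✓
(4,4)A 3/3 ✓
(5,0)B 2/2 ✓
(5,2)B 1/2 ✗
(5,4)A 2/2 ✓
(6,0)B 2/2 ✓
(6,1)B 2/2 ✓
(6,2)B 2/3 ✓
(6,3)A 1/2 ✗
(6,4)A 2/2 ✓
For instance (0,1) has only 1/2 same-type neighbors, below 3/5.

No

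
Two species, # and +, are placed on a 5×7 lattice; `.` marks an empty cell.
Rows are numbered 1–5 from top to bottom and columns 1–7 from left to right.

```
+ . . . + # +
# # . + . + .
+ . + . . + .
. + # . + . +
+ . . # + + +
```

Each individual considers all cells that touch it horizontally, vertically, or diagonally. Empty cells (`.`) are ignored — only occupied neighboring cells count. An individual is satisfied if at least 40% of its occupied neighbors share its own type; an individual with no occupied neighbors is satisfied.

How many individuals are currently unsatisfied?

7

(1,1)+ 0/2 not
(1,5)+ 2/3 satisfied
(1,6)# 0/3 not
(1,7)+ 1/2 satisfied
(2,1)# 1/3 not
(2,2)# 1/4 not
(2,4)+ 2/2 satisfied
(2,6)+ 3/4 satisfied
(3,1)+ 1/3 not
(3,3)+ 2/4 satisfied
(3,6)+ 3/3 satisfied
(4,2)+ 3/4 satisfied
(4,3)# 1/3 not
(4,5)+ 3/4 satisfied
(4,7)+ 3/3 satisfied
(5,1)+ 1/1 satisfied
(5,4)# 1/3 not
(5,5)+ 2/3 satisfied
(5,6)+ 4/4 satisfied
(5,7)+ 2/2 satisfied
Unsatisfied: (1,1), (1,6), (2,1), (2,2), (3,1), (4,3), (5,4) — 7 in total.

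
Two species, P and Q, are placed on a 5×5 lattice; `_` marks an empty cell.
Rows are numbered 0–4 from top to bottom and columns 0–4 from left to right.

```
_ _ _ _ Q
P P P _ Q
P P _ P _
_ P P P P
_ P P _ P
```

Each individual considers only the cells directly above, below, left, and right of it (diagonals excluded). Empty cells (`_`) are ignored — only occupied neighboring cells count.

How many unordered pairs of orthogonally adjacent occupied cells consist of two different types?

0

Scan each occupied cell's neighbors to the right and below so each pair is counted once.
From row 0: 0 unlike of 1 pairs (running 0/1).
From row 1: 0 unlike of 4 pairs (running 0/5).
From row 2: 0 unlike of 3 pairs (running 0/8).
From row 3: 0 unlike of 6 pairs (running 0/14).
From row 4: 0 unlike of 1 pairs (running 0/15).
Total adjacent occupied pairs: 15; unlike-type pairs: 0.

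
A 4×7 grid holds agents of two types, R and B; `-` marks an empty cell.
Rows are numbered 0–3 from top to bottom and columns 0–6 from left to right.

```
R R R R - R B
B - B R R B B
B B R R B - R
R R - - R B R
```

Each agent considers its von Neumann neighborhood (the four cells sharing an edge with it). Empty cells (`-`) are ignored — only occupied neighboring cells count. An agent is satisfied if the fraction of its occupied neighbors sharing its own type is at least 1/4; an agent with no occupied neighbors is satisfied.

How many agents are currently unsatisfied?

(0,0)R 1/2 satisfied
(0,1)R 2/2 satisfied
(0,2)R 2/3 satisfied
(0,3)R 2/2 satisfied
(0,5)R 0/2 not
(0,6)B 1/2 satisfied
(1,0)B 1/2 satisfied
(1,2)B 0/3 not
(1,3)R 3/4 satisfied
(1,4)R 1/3 satisfied
(1,5)B 1/3 satisfied
(1,6)B 2/3 satisfied
(2,0)B 2/3 satisfied
(2,1)B 1/3 satisfied
(2,2)R 1/3 satisfied
(2,3)R 2/3 satisfied
(2,4)B 0/3 not
(2,6)R 1/2 satisfied
(3,0)R 1/2 satisfied
(3,1)R 1/2 satisfied
(3,4)R 0/2 not
(3,5)B 0/2 not
(3,6)R 1/2 satisfied
Unsatisfied: (0,5), (1,2), (2,4), (3,4), (3,5) — 5 in total.

5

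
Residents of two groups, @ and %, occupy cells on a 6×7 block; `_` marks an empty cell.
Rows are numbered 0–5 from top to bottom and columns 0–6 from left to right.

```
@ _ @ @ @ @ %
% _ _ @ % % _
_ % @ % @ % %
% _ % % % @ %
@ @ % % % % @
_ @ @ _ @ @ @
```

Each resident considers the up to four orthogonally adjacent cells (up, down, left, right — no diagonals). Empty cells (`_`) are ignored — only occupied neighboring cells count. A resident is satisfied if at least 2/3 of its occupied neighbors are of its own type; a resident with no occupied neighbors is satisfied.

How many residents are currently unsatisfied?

(0,0)@ 0/1 not
(0,2)@ 1/1 satisfied
(0,3)@ 3/3 satisfied
(0,4)@ 2/3 satisfied
(0,5)@ 1/3 not
(0,6)% 0/1 not
(1,0)% 0/1 not
(1,3)@ 1/3 not
(1,4)% 1/4 not
(1,5)% 2/3 satisfied
(2,1)% 0/1 not
(2,2)@ 0/3 not
(2,3)% 1/4 not
(2,4)@ 0/4 not
(2,5)% 2/4 not
(2,6)% 2/2 satisfied
(3,0)% 0/1 not
(3,2)% 2/3 satisfied
(3,3)% 4/4 satisfied
(3,4)% 2/4 not
(3,5)@ 0/4 not
(3,6)% 1/3 not
(4,0)@ 1/2 not
(4,1)@ 2/3 satisfied
(4,2)% 2/4 not
(4,3)% 3/3 satisfied
(4,4)% 3/4 satisfied
(4,5)% 1/4 not
(4,6)@ 1/3 not
(5,1)@ 2/2 satisfied
(5,2)@ 1/2 not
(5,4)@ 1/2 not
(5,5)@ 2/3 satisfied
(5,6)@ 2/2 satisfied
Unsatisfied: (0,0), (0,5), (0,6), (1,0), (1,3), (1,4), (2,1), (2,2), (2,3), (2,4), (2,5), (3,0), (3,4), (3,5), (3,6), (4,0), (4,2), (4,5), (4,6), (5,2), (5,4) — 21 in total.

21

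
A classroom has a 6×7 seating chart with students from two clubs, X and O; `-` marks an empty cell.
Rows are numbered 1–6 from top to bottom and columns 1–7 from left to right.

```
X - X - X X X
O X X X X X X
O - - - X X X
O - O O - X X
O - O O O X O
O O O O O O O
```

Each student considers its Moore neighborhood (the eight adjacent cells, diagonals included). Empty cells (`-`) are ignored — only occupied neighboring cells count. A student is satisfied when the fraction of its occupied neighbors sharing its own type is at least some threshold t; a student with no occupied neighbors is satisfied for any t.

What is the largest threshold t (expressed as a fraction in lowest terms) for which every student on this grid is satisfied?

Row 1: (1,1)X 1/2 · (1,3)X 3/3 · (1,5)X 4/4 · (1,6)X 5/5 · (1,7)X 3/3
Row 2: (2,1)O 1/3 · (2,2)X 3/5 · (2,3)X 3/3 · (2,4)X 5/5 · (2,5)X 6/6 · (2,6)X 8/8 · (2,7)X 5/5
Row 3: (3,1)O 2/3 · (3,5)X 5/6 · (3,6)X 7/7 · (3,7)X 5/5
Row 4: (4,1)O 2/2 · (4,3)O 3/3 · (4,4)O 4/5 · (4,6)X 5/7 · (4,7)X 4/5
Row 5: (5,1)O 3/3 · (5,3)O 6/6 · (5,4)O 7/7 · (5,5)O 5/7 · (5,6)X 2/7 · (5,7)O 2/5
Row 6: (6,1)O 2/2 · (6,2)O 4/4 · (6,3)O 4/4 · (6,4)O 5/5 · (6,5)O 4/5 · (6,6)O 4/5 · (6,7)O 2/3
The smallest same-type fraction is 2/7 at (5,6), which reduces to 2/7. Any threshold above that leaves this student unsatisfied.

2/7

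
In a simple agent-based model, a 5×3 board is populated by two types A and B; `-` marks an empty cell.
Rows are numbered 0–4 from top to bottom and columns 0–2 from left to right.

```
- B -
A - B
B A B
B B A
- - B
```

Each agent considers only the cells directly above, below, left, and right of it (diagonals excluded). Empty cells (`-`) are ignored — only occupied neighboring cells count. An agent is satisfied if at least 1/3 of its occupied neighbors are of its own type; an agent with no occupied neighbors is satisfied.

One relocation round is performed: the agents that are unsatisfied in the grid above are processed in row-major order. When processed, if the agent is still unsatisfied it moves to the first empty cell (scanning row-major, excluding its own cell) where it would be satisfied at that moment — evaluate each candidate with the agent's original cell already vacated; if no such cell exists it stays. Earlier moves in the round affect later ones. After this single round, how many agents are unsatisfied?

Initially unsatisfied (in order): (1,0), (2,1), (3,2), (4,2).
  (1,0) → (1,1).
  (2,1) → (1,0).
  (3,2) → (0,0).
  (4,2): now satisfied by earlier moves; stays.
Resulting grid:
A B -
A A B
B - B
B B -
- - B
Unsatisfied now: (0,1).

1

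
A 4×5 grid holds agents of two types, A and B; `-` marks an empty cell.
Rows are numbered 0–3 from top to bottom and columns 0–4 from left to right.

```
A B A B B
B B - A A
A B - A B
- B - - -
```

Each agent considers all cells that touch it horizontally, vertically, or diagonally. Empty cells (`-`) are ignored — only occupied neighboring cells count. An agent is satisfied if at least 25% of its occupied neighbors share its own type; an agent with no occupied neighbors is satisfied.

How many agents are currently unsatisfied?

3

(0,0)A 0/3 unhappy
(0,1)B 2/4 ok
(0,2)A 1/4 ok
(0,3)B 1/4 ok
(0,4)B 1/3 ok
(1,0)B 3/5 ok
(1,1)B 3/6 ok
(1,3)A 3/6 ok
(1,4)A 2/5 ok
(2,0)A 0/4 unhappy
(2,1)B 3/4 ok
(2,3)A 2/3 ok
(2,4)B 0/3 unhappy
(3,1)B 1/2 ok
Unsatisfied: (0,0), (2,0), (2,4) — 3 in total.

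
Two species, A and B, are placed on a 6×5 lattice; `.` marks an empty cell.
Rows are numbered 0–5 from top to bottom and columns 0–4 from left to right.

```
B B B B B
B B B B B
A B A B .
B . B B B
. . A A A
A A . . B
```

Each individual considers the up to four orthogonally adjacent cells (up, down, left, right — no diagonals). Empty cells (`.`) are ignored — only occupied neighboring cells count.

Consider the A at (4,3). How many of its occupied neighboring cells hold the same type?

Occupied neighbors of (4,3): (3,3)=B, (4,2)=A, (4,4)=A.
Same type (A): 2 of 3.

2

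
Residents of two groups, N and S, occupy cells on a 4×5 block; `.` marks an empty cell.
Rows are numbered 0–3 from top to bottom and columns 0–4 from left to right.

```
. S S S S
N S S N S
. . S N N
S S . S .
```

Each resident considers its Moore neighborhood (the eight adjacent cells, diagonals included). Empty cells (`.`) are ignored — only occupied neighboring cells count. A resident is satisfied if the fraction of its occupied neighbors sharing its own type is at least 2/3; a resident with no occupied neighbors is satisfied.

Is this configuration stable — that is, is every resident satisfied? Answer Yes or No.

Row 0: (0,1)S 3/4 ✓ · (0,2)S 4/5 ✓ · (0,3)S 4/5 ✓ · (0,4)S 2/3 ✓
Row 1: (1,0)N 0/2 ✗ · (1,1)S 4/5 ✓ · (1,2)S 5/7 ✓ · (1,3)N 2/8 ✗ · (1,4)S 2/5 ✗
Row 2: (2,2)S 4/6 ✓ · (2,3)N 2/6 ✗ · (2,4)N 2/4 ✗
Row 3: (3,0)S 1/1 ✓ · (3,1)S 2/2 ✓ · (3,3)S 1/3 ✗
For instance (1,0) has only 0/2 same-type neighbors, below 2/3.

No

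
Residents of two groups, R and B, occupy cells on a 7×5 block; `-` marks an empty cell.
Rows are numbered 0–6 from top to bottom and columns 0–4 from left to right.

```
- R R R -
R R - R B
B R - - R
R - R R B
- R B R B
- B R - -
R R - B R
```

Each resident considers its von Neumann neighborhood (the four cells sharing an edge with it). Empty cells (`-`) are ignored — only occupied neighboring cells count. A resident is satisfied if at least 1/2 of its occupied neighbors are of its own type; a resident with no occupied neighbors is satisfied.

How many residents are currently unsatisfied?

12

Row 0: (0,1)R 2/2 satisfied · (0,2)R 2/2 satisfied · (0,3)R 2/2 satisfied
Row 1: (1,0)R 1/2 satisfied · (1,1)R 3/3 satisfied · (1,3)R 1/2 satisfied · (1,4)B 0/2 not
Row 2: (2,0)B 0/3 not · (2,1)R 1/2 satisfied · (2,4)R 0/2 not
Row 3: (3,0)R 0/1 not · (3,2)R 1/2 satisfied · (3,3)R 2/3 satisfied · (3,4)B 1/3 not
Row 4: (4,1)R 0/2 not · (4,2)B 0/4 not · (4,3)R 1/3 not · (4,4)B 1/2 satisfied
Row 5: (5,1)B 0/3 not · (5,2)R 0/2 not
Row 6: (6,0)R 1/1 satisfied · (6,1)R 1/2 satisfied · (6,3)B 0/1 not · (6,4)R 0/1 not
Unsatisfied: (1,4), (2,0), (2,4), (3,0), (3,4), (4,1), (4,2), (4,3), (5,1), (5,2), (6,3), (6,4) — 12 in total.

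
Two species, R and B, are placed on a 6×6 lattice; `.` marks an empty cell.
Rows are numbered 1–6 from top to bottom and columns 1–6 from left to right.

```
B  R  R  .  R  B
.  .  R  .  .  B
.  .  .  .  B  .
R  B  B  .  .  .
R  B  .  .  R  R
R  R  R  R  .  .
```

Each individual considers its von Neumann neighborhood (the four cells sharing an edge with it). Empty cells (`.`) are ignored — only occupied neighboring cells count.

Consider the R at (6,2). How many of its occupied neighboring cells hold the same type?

Occupied neighbors of (6,2): (5,2)=B, (6,1)=R, (6,3)=R.
Same type (R): 2 of 3.

2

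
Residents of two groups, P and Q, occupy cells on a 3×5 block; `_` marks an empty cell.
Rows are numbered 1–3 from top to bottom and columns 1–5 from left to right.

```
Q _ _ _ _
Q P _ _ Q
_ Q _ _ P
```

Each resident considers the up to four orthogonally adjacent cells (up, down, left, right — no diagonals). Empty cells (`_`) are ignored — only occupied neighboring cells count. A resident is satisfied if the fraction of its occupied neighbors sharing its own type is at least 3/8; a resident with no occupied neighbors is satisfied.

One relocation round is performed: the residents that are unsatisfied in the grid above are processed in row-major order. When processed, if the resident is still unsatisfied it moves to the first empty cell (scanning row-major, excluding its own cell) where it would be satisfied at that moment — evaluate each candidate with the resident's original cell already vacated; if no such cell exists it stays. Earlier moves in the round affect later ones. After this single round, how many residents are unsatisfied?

1

Initially unsatisfied (in order): (2,2), (2,5), (3,2), (3,5).
  (2,2) → (1,3).
  (2,5) → (1,2).
  (3,2): now satisfied by earlier moves; stays.
  (3,5): now satisfied by earlier moves; stays.
Resulting grid:
Q Q P _ _
Q _ _ _ _
_ Q _ _ P
Unsatisfied now: (1,3).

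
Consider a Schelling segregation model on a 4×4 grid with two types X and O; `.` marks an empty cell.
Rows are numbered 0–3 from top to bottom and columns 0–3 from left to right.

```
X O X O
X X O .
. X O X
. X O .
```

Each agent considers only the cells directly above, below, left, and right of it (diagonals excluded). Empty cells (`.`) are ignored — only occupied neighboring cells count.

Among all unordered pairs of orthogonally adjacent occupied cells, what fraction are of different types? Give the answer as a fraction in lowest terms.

Scan each occupied cell's neighbors to the right and below so each pair is counted once.
Row 0: X(0,0)–O(0,1)≠ X(0,0)–X(1,0)= O(0,1)–X(0,2)≠ O(0,1)–X(1,1)≠ X(0,2)–O(0,3)≠ X(0,2)–O(1,2)≠  → 5/6 unlike.
Row 1: X(1,0)–X(1,1)= X(1,1)–O(1,2)≠ X(1,1)–X(2,1)= O(1,2)–O(2,2)=  → 1/4 unlike.
Row 2: X(2,1)–O(2,2)≠ X(2,1)–X(3,1)= O(2,2)–X(2,3)≠ O(2,2)–O(3,2)=  → 2/4 unlike.
Row 3: X(3,1)–O(3,2)≠  → 1/1 unlike.
Total adjacent occupied pairs: 15; unlike-type pairs: 9.
9/15 reduces to 3/5.

3/5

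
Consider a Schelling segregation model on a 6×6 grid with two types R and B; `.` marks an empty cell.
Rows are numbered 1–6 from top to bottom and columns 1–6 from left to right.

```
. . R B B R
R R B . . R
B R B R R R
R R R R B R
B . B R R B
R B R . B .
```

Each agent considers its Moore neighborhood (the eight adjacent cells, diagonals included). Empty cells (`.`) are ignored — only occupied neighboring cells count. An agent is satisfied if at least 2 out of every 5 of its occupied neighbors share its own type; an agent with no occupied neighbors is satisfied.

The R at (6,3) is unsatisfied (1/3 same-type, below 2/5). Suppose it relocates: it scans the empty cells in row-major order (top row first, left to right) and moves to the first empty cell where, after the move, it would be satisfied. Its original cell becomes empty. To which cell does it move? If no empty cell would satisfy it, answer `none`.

Vacating (6,3). Empty cells in order:
  (1,1): 2/2 same-type → satisfied — stop here.

(1,1)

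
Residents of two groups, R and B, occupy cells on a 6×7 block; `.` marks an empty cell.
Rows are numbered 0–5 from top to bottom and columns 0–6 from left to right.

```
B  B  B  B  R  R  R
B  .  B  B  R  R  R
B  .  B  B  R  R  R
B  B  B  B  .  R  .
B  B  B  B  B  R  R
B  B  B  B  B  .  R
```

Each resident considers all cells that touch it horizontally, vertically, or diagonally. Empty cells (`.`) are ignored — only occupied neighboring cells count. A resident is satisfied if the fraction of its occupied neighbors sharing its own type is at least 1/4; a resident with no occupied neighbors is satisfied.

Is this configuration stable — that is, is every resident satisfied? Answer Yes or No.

Yes

(0,0)B 2/2 satisfied
(0,1)B 4/4 satisfied
(0,2)B 4/4 satisfied
(0,3)B 3/5 satisfied
(0,4)R 3/5 satisfied
(0,5)R 5/5 satisfied
(0,6)R 3/3 satisfied
(1,0)B 3/3 satisfied
(1,2)B 6/6 satisfied
(1,3)B 5/8 satisfied
(1,4)R 5/8 satisfied
(1,5)R 8/8 satisfied
(1,6)R 5/5 satisfied
(2,0)B 3/3 satisfied
(2,2)B 6/6 satisfied
(2,3)B 5/7 satisfied
(2,4)R 4/7 satisfied
(2,5)R 6/6 satisfied
(2,6)R 4/4 satisfied
(3,0)B 4/4 satisfied
(3,1)B 7/7 satisfied
(3,2)B 7/7 satisfied
(3,3)B 6/7 satisfied
(3,5)R 5/6 satisfied
(4,0)B 5/5 satisfied
(4,1)B 8/8 satisfied
(4,2)B 8/8 satisfied
(4,3)B 7/7 satisfied
(4,4)B 4/6 satisfied
(4,5)R 3/5 satisfied
(4,6)R 3/3 satisfied
(5,0)B 3/3 satisfied
(5,1)B 5/5 satisfied
(5,2)B 5/5 satisfied
(5,3)B 5/5 satisfied
(5,4)B 3/4 satisfied
(5,6)R 2/2 satisfied
All meet the threshold, so the configuration is stable.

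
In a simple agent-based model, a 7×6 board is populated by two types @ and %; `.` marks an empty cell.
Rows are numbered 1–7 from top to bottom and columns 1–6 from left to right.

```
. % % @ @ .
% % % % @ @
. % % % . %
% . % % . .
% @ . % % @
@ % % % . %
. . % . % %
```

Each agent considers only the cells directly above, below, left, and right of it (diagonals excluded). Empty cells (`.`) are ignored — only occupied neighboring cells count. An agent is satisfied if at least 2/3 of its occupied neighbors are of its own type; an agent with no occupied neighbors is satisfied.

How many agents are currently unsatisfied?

Row 1: (1,2)% 2/2 satisfied · (1,3)% 2/3 satisfied · (1,4)@ 1/3 not · (1,5)@ 2/2 satisfied
Row 2: (2,1)% 1/1 satisfied · (2,2)% 4/4 satisfied · (2,3)% 4/4 satisfied · (2,4)% 2/4 not · (2,5)@ 2/3 satisfied · (2,6)@ 1/2 not
Row 3: (3,2)% 2/2 satisfied · (3,3)% 4/4 satisfied · (3,4)% 3/3 satisfied · (3,6)% 0/1 not
Row 4: (4,1)% 1/1 satisfied · (4,3)% 2/2 satisfied · (4,4)% 3/3 satisfied
Row 5: (5,1)% 1/3 not · (5,2)@ 0/2 not · (5,4)% 3/3 satisfied · (5,5)% 1/2 not · (5,6)@ 0/2 not
Row 6: (6,1)@ 0/2 not · (6,2)% 1/3 not · (6,3)% 3/3 satisfied · (6,4)% 2/2 satisfied · (6,6)% 1/2 not
Row 7: (7,3)% 1/1 satisfied · (7,5)% 1/1 satisfied · (7,6)% 2/2 satisfied
Unsatisfied: (1,4), (2,4), (2,6), (3,6), (5,1), (5,2), (5,5), (5,6), (6,1), (6,2), (6,6) — 11 in total.

11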